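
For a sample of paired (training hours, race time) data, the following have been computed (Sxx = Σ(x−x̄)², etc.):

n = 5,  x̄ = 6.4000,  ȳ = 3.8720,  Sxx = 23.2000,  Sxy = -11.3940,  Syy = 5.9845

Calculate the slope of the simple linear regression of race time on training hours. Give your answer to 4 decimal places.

-0.4911

b = Sxy/Sxx = -11.394/23.2 = -0.491121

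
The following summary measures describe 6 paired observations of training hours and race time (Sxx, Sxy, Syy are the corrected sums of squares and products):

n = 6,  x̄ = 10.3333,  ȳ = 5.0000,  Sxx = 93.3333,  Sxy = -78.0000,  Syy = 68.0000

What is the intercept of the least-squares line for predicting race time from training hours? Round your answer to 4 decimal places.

b = Sxy/Sxx = -78/93.3333 = -0.835715
a = ȳ − b·x̄ = 5 − (-0.835715)·10.3333 = 13.635690

13.6357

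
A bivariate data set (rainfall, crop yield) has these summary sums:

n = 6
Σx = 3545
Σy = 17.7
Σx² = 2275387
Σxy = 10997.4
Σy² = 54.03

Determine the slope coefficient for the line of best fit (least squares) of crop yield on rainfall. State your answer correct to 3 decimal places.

0.003

Sxx = Σx² − (Σx)²/n = 2275387 − 2094504.166667 = 180882.833333
Sxy = Σxy − (Σx)(Σy)/n = 10997.4 − 10457.75 = 539.65
b = Sxy/Sxx = 539.65/180882.833333 = 0.002983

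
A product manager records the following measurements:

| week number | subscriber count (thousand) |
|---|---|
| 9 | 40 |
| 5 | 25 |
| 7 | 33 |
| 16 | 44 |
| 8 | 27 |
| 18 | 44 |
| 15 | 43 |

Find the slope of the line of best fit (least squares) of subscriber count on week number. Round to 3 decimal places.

n = 7, Σx = 78, Σy = 256, Σxy = 3073, Σx² = 1024
Sxx = Σx² − (Σx)²/n = 1024 − 869.142857 = 154.857143
Sxy = Σxy − (Σx)(Σy)/n = 3073 − 2852.571429 = 220.428571
b = Sxy/Sxx = 220.428571/154.857143 = 1.423432

1.423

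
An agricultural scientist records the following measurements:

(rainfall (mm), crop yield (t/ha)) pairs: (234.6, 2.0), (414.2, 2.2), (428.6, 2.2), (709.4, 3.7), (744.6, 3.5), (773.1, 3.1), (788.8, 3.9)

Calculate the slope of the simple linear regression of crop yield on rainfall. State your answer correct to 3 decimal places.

n = 7, Σx = 4093.3, Σy = 20.6, Σxy = 13027.17, Σx² = 2687863.33
Sxx = Σx² − (Σx)²/n = 2687863.33 − 2393586.412857 = 294276.917143
Sxy = Σxy − (Σx)(Σy)/n = 13027.17 − 12045.997143 = 981.172857
b = Sxy/Sxx = 981.172857/294276.917143 = 0.003334

0.003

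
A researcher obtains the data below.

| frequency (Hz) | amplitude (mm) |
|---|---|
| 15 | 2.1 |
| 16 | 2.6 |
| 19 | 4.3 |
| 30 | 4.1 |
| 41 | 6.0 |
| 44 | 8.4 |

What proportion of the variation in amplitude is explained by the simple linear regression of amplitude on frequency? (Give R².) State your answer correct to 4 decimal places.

n = 6, Σx = 165, Σy = 27.5, Σxy = 893.4, Σx² = 5359, Σy² = 153.03
Sxx = Σx² − (Σx)²/n = 5359 − 4537.5 = 821.5
Sxy = Σxy − (Σx)(Σy)/n = 893.4 − 756.25 = 137.15
Syy = Σy² − (Σy)²/n = 153.03 − 126.041667 = 26.988333
R² = Sxy²/(Sxx·Syy) = (137.15)²/(821.5·26.988333) = 0.848414

0.8484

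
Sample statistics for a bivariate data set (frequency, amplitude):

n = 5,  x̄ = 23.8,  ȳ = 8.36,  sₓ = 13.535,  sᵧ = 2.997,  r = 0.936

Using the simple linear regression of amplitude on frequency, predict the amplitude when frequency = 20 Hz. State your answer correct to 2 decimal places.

7.57

b = r · sᵧ/sₓ = 0.936 · 2.997/13.535 = 0.207255
a = ȳ − b·x̄ = 8.36 − 0.207255·23.8 = 3.427339
ŷ(20) = a + b·20 = 3.427339 + 0.207255·20 = 7.572432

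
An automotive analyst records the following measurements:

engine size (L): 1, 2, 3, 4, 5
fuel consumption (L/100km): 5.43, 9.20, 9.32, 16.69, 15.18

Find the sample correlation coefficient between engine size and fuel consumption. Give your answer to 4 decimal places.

0.9161

n = 5, Σx = 15, Σy = 55.82, Σxy = 194.45, Σx² = 55, Σy² = 709.9758
Sxx = Σx² − (Σx)²/n = 55 − 45 = 10
Sxy = Σxy − (Σx)(Σy)/n = 194.45 − 167.46 = 26.99
Syy = Σy² − (Σy)²/n = 709.9758 − 623.17448 = 86.80132
r = Sxy/√(Sxx·Syy) = 26.99/√(868.0132) = 26.99/29.462064 = 0.916093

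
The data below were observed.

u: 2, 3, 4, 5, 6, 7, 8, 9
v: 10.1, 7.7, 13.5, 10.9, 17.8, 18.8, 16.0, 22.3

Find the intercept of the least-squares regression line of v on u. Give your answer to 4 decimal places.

4.8357

n = 8, Σx = 44, Σy = 117.1, Σxy = 718.9, Σx² = 284
Sxx = Σx² − (Σx)²/n = 284 − 242 = 42
Sxy = Σxy − (Σx)(Σy)/n = 718.9 − 644.05 = 74.85
b = Sxy/Sxx = 74.85/42 = 1.782143
a = ȳ − b·x̄ = 14.6375 − 1.782143·5.5 = 4.835714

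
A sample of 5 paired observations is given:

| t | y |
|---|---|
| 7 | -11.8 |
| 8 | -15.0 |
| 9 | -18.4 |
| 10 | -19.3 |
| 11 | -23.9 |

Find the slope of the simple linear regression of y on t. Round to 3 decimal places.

n = 5, Σx = 45, Σy = -88.4, Σxy = -824.1, Σx² = 415
Sxx = Σx² − (Σx)²/n = 415 − 405 = 10
Sxy = Σxy − (Σx)(Σy)/n = -824.1 − (-795.6) = -28.5
b = Sxy/Sxx = -28.5/10 = -2.85

-2.850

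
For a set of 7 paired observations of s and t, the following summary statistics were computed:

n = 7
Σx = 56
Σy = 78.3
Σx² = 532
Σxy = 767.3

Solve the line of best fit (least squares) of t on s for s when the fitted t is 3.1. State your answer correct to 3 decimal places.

3.180

Sxx = Σx² − (Σx)²/n = 532 − 448 = 84
Sxy = Σxy − (Σx)(Σy)/n = 767.3 − 626.4 = 140.9
b = Sxy/Sxx = 140.9/84 = 1.677381
a = ȳ − b·x̄ = 11.185714 − 1.677381·8 = -2.233333
Set a + b·x = 3.1: x = (3.1 − (-2.233333)) / 1.677381 = 3.179560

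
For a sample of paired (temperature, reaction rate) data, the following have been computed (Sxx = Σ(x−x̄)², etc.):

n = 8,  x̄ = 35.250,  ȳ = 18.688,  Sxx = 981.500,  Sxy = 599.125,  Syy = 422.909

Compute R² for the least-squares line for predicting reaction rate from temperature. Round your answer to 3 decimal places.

R² = Sxy²/(Sxx·Syy) = (599.125)²/(981.5·422.909) = 0.864764

0.865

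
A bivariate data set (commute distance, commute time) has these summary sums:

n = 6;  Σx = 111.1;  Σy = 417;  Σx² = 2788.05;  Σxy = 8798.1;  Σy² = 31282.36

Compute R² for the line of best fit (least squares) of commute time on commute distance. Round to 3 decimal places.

Sxx = Σx² − (Σx)²/n = 2788.05 − 2057.201667 = 730.848333
Sxy = Σxy − (Σx)(Σy)/n = 8798.1 − 7721.45 = 1076.65
Syy = Σy² − (Σy)²/n = 31282.36 − 28981.5 = 2300.86
R² = Sxy²/(Sxx·Syy) = (1076.65)²/(730.848333·2300.86) = 0.689337

0.689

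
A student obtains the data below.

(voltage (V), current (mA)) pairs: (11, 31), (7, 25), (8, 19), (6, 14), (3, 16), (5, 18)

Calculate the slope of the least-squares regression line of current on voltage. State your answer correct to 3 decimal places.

n = 6, Σx = 40, Σy = 123, Σxy = 890, Σx² = 304
Sxx = Σx² − (Σx)²/n = 304 − 266.666667 = 37.333333
Sxy = Σxy − (Σx)(Σy)/n = 890 − 820 = 70
b = Sxy/Sxx = 70/37.333333 = 1.875

1.875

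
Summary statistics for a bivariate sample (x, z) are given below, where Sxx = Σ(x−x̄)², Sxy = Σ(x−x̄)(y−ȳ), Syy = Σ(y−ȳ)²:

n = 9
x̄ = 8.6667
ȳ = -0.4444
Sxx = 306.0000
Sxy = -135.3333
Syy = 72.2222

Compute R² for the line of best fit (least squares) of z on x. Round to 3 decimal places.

0.829

R² = Sxy²/(Sxx·Syy) = (-135.3333)²/(306·72.2222) = 0.828738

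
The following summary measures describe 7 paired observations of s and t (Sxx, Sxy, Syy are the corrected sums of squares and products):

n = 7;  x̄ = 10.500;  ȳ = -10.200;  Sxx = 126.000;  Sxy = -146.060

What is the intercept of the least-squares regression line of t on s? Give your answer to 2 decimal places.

1.97

b = Sxy/Sxx = -146.06/126 = -1.159206
a = ȳ − b·x̄ = -10.2 − (-1.159206)·10.5 = 1.971667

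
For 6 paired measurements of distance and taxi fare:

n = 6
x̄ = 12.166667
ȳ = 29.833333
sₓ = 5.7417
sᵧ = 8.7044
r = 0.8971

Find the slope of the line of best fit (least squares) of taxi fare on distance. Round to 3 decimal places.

1.360

b = r · sᵧ/sₓ = 0.8971 · 8.7044/5.7417 = 1.360001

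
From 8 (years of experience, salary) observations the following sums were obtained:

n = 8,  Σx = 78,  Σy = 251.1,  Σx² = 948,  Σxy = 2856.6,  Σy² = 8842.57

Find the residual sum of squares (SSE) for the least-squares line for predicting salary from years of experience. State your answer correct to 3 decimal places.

71.728

Sxx = Σx² − (Σx)²/n = 948 − 760.5 = 187.5
Sxy = Σxy − (Σx)(Σy)/n = 2856.6 − 2448.225 = 408.375
Syy = Σy² − (Σy)²/n = 8842.57 − 7881.40125 = 961.16875
b = Sxy/Sxx = 408.375/187.5 = 2.178
SSE = Syy − b·Sxy = 961.16875 − 2.178·408.375 = 71.728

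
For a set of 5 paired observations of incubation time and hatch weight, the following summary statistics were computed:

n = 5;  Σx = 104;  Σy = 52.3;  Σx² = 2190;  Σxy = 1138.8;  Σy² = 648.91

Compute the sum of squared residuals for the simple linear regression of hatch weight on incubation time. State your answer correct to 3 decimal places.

Sxx = Σx² − (Σx)²/n = 2190 − 2163.2 = 26.8
Sxy = Σxy − (Σx)(Σy)/n = 1138.8 − 1087.84 = 50.96
Syy = Σy² − (Σy)²/n = 648.91 − 547.058 = 101.852
b = Sxy/Sxx = 50.96/26.8 = 1.901493
SSE = Syy − b·Sxy = 101.852 − 1.901493·50.96 = 4.951940

4.952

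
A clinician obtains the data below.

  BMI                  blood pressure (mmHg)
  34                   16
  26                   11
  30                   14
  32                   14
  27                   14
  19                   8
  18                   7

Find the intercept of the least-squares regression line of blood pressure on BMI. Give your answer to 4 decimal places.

n = 7, Σx = 186, Σy = 84, Σxy = 2354, Σx² = 5170
Sxx = Σx² − (Σx)²/n = 5170 − 4942.285714 = 227.714286
Sxy = Σxy − (Σx)(Σy)/n = 2354 − 2232 = 122
b = Sxy/Sxx = 122/227.714286 = 0.535759
a = ȳ − b·x̄ = 12 − 0.535759·26.571429 = -2.235885

-2.2359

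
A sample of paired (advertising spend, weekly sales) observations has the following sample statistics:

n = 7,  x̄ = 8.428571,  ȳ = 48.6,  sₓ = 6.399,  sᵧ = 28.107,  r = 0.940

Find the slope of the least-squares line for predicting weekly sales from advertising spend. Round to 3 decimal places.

4.129

b = r · sᵧ/sₓ = 0.94 · 28.107/6.399 = 4.128861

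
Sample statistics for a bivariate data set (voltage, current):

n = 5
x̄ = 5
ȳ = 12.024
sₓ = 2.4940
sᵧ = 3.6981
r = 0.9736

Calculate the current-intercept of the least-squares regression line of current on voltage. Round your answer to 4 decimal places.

b = r · sᵧ/sₓ = 0.9736 · 3.6981/2.494 = 1.443653
a = ȳ − b·x̄ = 12.024 − 1.443653·5 = 4.805736

4.8057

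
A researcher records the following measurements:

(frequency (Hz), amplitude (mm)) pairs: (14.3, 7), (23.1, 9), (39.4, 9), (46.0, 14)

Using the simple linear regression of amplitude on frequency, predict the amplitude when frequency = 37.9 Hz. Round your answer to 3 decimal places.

10.986

n = 4, Σx = 122.8, Σy = 39, Σxy = 1306.6, Σx² = 4406.46
Sxx = Σx² − (Σx)²/n = 4406.46 − 3769.96 = 636.5
Sxy = Σxy − (Σx)(Σy)/n = 1306.6 − 1197.3 = 109.3
b = Sxy/Sxx = 109.3/636.5 = 0.171720
a = ȳ − b·x̄ = 9.75 − 0.171720·30.7 = 4.478185
ŷ(37.9) = a + b·37.9 = 4.478185 + 0.171720·37.9 = 10.986386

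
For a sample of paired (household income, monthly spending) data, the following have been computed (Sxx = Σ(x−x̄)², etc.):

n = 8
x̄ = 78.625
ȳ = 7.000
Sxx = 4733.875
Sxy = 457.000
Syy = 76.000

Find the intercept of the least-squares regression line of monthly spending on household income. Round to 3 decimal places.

-0.590

b = Sxy/Sxx = 457/4733.875 = 0.096538
a = ȳ − b·x̄ = 7 − 0.096538·78.625 = -0.590320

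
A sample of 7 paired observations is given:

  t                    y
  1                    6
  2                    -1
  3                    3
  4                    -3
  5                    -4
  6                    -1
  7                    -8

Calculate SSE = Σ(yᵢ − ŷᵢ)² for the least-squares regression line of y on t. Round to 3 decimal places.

n = 7, Σx = 28, Σy = -8, Σxy = -81, Σx² = 140, Σy² = 136
Sxx = Σx² − (Σx)²/n = 140 − 112 = 28
Sxy = Σxy − (Σx)(Σy)/n = -81 − (-32) = -49
Syy = Σy² − (Σy)²/n = 136 − 9.142857 = 126.857143
b = Sxy/Sxx = -49/28 = -1.75
SSE = Syy − b·Sxy = 126.857143 − (-1.75)·(-49) = 41.107143

41.107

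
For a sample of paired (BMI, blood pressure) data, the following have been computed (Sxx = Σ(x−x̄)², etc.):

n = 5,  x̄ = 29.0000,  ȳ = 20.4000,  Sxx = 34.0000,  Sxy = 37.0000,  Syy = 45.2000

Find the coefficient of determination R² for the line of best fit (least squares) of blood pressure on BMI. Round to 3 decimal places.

R² = Sxy²/(Sxx·Syy) = (37)²/(34·45.2) = 0.890812

0.891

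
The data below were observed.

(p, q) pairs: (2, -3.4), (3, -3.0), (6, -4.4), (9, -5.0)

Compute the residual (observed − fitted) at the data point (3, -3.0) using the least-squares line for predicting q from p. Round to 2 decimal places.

n = 4, Σx = 20, Σy = -15.8, Σxy = -87.2, Σx² = 130
Sxx = Σx² − (Σx)²/n = 130 − 100 = 30
Sxy = Σxy − (Σx)(Σy)/n = -87.2 − (-79) = -8.2
b = Sxy/Sxx = -8.2/30 = -0.273333
a = ȳ − b·x̄ = -3.95 − (-0.273333)·5 = -2.583333
ŷ(3) = -2.583333 + (-0.273333)·3 = -3.403333
residual = y − ŷ = -3.0 − (-3.403333) = 0.403333

0.40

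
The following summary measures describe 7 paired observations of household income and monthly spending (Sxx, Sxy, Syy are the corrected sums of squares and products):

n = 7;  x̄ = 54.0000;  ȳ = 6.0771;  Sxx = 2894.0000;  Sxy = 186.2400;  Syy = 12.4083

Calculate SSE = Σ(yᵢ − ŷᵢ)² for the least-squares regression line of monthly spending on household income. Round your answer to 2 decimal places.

0.42

b = Sxy/Sxx = 186.24/2894 = 0.064354
SSE = Syy − b·Sxy = 12.4083 − 0.064354·186.24 = 0.423042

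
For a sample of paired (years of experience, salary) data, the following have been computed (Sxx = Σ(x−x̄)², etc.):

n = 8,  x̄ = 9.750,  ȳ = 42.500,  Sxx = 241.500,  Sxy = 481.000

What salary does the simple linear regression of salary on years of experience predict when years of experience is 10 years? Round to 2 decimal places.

43.00

b = Sxy/Sxx = 481/241.5 = 1.991718
a = ȳ − b·x̄ = 42.5 − 1.991718·9.75 = 23.080745
ŷ(10) = a + b·10 = 23.080745 + 1.991718·10 = 42.997930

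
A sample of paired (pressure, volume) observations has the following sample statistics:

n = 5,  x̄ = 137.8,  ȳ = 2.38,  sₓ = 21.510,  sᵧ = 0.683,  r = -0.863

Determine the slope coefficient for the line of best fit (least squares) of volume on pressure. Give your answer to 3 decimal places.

-0.027

b = r · sᵧ/sₓ = -0.863 · 0.683/21.51 = -0.027403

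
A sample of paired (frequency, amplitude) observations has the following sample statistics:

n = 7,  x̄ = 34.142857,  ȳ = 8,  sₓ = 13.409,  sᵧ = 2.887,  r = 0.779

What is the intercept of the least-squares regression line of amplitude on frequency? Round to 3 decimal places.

2.274

b = r · sᵧ/sₓ = 0.779 · 2.887/13.409 = 0.167721
a = ȳ − b·x̄ = 8 − 0.167721·34.142857 = 2.273521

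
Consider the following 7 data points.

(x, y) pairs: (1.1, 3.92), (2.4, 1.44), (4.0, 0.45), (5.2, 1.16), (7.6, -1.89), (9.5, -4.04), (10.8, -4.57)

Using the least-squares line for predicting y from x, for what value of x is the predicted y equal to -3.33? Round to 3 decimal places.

9.189

n = 7, Σx = 40.6, Σy = -3.53, Σxy = -86.5, Σx² = 314.66
Sxx = Σx² − (Σx)²/n = 314.66 − 235.48 = 79.18
Sxy = Σxy − (Σx)(Σy)/n = -86.5 − (-20.474) = -66.026
b = Sxy/Sxx = -66.026/79.18 = -0.833872
a = ȳ − b·x̄ = -0.504286 − (-0.833872)·5.8 = 4.332173
Set a + b·x = -3.33: x = (-3.33 − 4.332173) / (-0.833872) = 9.188666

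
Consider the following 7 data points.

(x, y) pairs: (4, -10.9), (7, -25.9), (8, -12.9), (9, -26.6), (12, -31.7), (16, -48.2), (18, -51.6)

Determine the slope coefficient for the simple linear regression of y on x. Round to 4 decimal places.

-2.9737

n = 7, Σx = 74, Σy = -207.8, Σxy = -2647.9, Σx² = 934
Sxx = Σx² − (Σx)²/n = 934 − 782.285714 = 151.714286
Sxy = Σxy − (Σx)(Σy)/n = -2647.9 − (-2196.742857) = -451.157143
b = Sxy/Sxx = -451.157143/151.714286 = -2.973729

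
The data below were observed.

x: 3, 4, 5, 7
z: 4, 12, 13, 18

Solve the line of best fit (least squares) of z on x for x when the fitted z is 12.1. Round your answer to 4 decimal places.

4.8604

n = 4, Σx = 19, Σy = 47, Σxy = 251, Σx² = 99
Sxx = Σx² − (Σx)²/n = 99 − 90.25 = 8.75
Sxy = Σxy − (Σx)(Σy)/n = 251 − 223.25 = 27.75
b = Sxy/Sxx = 27.75/8.75 = 3.171429
a = ȳ − b·x̄ = 11.75 − 3.171429·4.75 = -3.314286
Set a + b·x = 12.1: x = (12.1 − (-3.314286)) / 3.171429 = 4.860360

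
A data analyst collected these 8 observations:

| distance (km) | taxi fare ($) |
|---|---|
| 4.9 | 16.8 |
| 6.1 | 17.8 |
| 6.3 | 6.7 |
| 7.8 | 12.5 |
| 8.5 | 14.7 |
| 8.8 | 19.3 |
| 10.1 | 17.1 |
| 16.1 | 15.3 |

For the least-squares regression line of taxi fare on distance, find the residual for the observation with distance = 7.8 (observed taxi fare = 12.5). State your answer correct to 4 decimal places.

n = 8, Σx = 68.6, Σy = 120.2, Σxy = 1044.44, Σx² = 672.66
Sxx = Σx² − (Σx)²/n = 672.66 − 588.245 = 84.415
Sxy = Σxy − (Σx)(Σy)/n = 1044.44 − 1030.715 = 13.725
b = Sxy/Sxx = 13.725/84.415 = 0.162590
a = ȳ − b·x̄ = 15.025 − 0.162590·8.575 = 13.630794
ŷ(7.8) = 13.630794 + 0.162590·7.8 = 14.898993
residual = y − ŷ = 12.5 − 14.898993 = -2.398993

-2.3990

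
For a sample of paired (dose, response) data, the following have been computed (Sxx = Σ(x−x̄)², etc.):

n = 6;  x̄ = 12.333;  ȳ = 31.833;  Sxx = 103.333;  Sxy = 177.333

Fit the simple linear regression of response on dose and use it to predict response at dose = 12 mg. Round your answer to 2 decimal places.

b = Sxy/Sxx = 177.333/103.333 = 1.716131
a = ȳ − b·x̄ = 31.833 − 1.716131·12.333 = 10.667952
ŷ(12) = a + b·12 = 10.667952 + 1.716131·12 = 31.261528

31.26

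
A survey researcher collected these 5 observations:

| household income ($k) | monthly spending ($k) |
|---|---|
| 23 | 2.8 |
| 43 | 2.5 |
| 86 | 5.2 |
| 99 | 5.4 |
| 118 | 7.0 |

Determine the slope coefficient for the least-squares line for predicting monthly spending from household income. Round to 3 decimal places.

0.046

n = 5, Σx = 369, Σy = 22.9, Σxy = 1979.7, Σx² = 33499
Sxx = Σx² − (Σx)²/n = 33499 − 27232.2 = 6266.8
Sxy = Σxy − (Σx)(Σy)/n = 1979.7 − 1690.02 = 289.68
b = Sxy/Sxx = 289.68/6266.8 = 0.046225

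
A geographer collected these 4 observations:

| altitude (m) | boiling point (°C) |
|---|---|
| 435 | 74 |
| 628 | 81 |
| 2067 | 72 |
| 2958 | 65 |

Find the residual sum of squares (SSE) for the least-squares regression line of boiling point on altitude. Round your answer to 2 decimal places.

35.31

n = 4, Σx = 6088, Σy = 292, Σxy = 424152, Σx² = 13605862, Σy² = 21446
Sxx = Σx² − (Σx)²/n = 13605862 − 9265936 = 4339926
Sxy = Σxy − (Σx)(Σy)/n = 424152 − 444424 = -20272
Syy = Σy² − (Σy)²/n = 21446 − 21316 = 130
b = Sxy/Sxx = -20272/4339926 = -0.004671
SSE = Syy − b·Sxy = 130 − (-0.004671)·(-20272) = 35.308527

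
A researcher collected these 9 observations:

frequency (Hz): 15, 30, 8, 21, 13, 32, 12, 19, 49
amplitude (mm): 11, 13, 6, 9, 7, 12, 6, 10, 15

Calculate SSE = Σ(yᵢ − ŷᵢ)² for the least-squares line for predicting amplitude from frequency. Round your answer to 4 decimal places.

n = 9, Σx = 199, Σy = 89, Σxy = 2264, Σx² = 5729, Σy² = 961
Sxx = Σx² − (Σx)²/n = 5729 − 4400.111111 = 1328.888889
Sxy = Σxy − (Σx)(Σy)/n = 2264 − 1967.888889 = 296.111111
Syy = Σy² − (Σy)²/n = 961 − 880.111111 = 80.888889
b = Sxy/Sxx = 296.111111/1328.888889 = 0.222826
SSE = Syy − b·Sxy = 80.888889 − 0.222826·296.111111 = 14.907609

14.9076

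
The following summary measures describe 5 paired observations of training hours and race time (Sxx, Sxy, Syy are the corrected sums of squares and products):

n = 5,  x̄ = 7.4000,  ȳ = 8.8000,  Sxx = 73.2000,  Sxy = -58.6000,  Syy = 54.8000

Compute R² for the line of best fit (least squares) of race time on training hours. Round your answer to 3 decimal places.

0.856

R² = Sxy²/(Sxx·Syy) = (-58.6)²/(73.2·54.8) = 0.856059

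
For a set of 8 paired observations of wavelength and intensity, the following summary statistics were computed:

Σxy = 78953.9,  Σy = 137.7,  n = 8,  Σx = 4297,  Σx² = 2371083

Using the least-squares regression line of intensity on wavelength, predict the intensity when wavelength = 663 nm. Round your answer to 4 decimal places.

27.1772

Sxx = Σx² − (Σx)²/n = 2371083 − 2308026.125 = 63056.875
Sxy = Σxy − (Σx)(Σy)/n = 78953.9 − 73962.1125 = 4991.7875
b = Sxy/Sxx = 4991.7875/63056.875 = 0.079163
a = ȳ − b·x̄ = 17.2125 − 0.079163·537.125 = -25.308064
ŷ(663) = a + b·663 = -25.308064 + 0.079163·663 = 27.177175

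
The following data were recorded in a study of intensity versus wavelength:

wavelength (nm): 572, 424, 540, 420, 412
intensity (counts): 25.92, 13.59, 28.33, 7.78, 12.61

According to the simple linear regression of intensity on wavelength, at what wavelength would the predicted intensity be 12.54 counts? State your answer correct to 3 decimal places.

427.357

n = 5, Σx = 2368, Σy = 88.23, Σxy = 44349.52, Σx² = 1144704
Sxx = Σx² − (Σx)²/n = 1144704 − 1121484.8 = 23219.2
Sxy = Σxy − (Σx)(Σy)/n = 44349.52 − 41785.728 = 2563.792
b = Sxy/Sxx = 2563.792/23219.2 = 0.110417
a = ȳ − b·x̄ = 17.646 − 0.110417·473.6 = -34.647442
Set a + b·x = 12.54: x = (12.54 − (-34.647442)) / 0.110417 = 427.357077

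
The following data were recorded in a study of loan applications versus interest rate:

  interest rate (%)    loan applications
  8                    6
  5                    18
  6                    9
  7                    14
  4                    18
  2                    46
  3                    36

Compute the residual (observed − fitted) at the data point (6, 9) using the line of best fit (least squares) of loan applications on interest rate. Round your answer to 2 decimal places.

n = 7, Σx = 35, Σy = 147, Σxy = 562, Σx² = 203
Sxx = Σx² − (Σx)²/n = 203 − 175 = 28
Sxy = Σxy − (Σx)(Σy)/n = 562 − 735 = -173
b = Sxy/Sxx = -173/28 = -6.178571
a = ȳ − b·x̄ = 21 − (-6.178571)·5 = 51.892857
ŷ(6) = 51.892857 + (-6.178571)·6 = 14.821429
residual = y − ŷ = 9 − 14.821429 = -5.821429

-5.82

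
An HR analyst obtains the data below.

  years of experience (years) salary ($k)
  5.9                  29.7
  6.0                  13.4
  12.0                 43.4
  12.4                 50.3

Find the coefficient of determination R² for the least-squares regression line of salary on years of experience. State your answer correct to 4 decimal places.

n = 4, Σx = 36.3, Σy = 136.8, Σxy = 1400.15, Σx² = 368.57, Σy² = 5475.3
Sxx = Σx² − (Σx)²/n = 368.57 − 329.4225 = 39.1475
Sxy = Σxy − (Σx)(Σy)/n = 1400.15 − 1241.46 = 158.69
Syy = Σy² − (Σy)²/n = 5475.3 − 4678.56 = 796.74
R² = Sxy²/(Sxx·Syy) = (158.69)²/(39.1475·796.74) = 0.807381

0.8074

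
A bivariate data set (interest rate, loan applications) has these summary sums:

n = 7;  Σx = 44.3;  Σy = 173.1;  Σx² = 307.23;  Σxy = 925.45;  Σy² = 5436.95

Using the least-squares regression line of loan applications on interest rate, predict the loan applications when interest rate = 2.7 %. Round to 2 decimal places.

47.69

Sxx = Σx² − (Σx)²/n = 307.23 − 280.355714 = 26.874286
Sxy = Σxy − (Σx)(Σy)/n = 925.45 − 1095.475714 = -170.025714
b = Sxy/Sxx = -170.025714/26.874286 = -6.326706
a = ȳ − b·x̄ = 24.728571 − (-6.326706)·6.328571 = 64.767585
ŷ(2.7) = a + b·2.7 = 64.767585 + (-6.326706)·2.7 = 47.685477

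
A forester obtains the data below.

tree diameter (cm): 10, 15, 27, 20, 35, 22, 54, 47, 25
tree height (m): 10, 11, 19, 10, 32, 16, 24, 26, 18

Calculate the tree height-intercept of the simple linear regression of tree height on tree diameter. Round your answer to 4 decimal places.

n = 9, Σx = 255, Σy = 166, Σxy = 5418, Σx² = 8913
Sxx = Σx² − (Σx)²/n = 8913 − 7225 = 1688
Sxy = Σxy − (Σx)(Σy)/n = 5418 − 4703.333333 = 714.666667
b = Sxy/Sxx = 714.666667/1688 = 0.423381
a = ȳ − b·x̄ = 18.444444 − 0.423381·28.333333 = 6.448657

6.4487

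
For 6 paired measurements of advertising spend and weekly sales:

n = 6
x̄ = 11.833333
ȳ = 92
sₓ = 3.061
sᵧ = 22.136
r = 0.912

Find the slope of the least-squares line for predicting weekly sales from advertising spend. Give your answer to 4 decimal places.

6.5952

b = r · sᵧ/sₓ = 0.912 · 22.136/3.061 = 6.595241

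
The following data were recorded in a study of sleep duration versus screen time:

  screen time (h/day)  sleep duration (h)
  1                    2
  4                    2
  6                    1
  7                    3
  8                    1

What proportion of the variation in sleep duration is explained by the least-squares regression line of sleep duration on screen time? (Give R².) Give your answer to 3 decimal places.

n = 5, Σx = 26, Σy = 9, Σxy = 45, Σx² = 166, Σy² = 19
Sxx = Σx² − (Σx)²/n = 166 − 135.2 = 30.8
Sxy = Σxy − (Σx)(Σy)/n = 45 − 46.8 = -1.8
Syy = Σy² − (Σy)²/n = 19 − 16.2 = 2.8
R² = Sxy²/(Sxx·Syy) = (-1.8)²/(30.8·2.8) = 0.037570

0.038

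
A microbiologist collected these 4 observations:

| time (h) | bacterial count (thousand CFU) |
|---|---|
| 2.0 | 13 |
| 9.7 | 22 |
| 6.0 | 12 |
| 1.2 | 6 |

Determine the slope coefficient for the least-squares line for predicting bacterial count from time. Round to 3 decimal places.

1.475

n = 4, Σx = 18.9, Σy = 53, Σxy = 318.6, Σx² = 135.53
Sxx = Σx² − (Σx)²/n = 135.53 − 89.3025 = 46.2275
Sxy = Σxy − (Σx)(Σy)/n = 318.6 − 250.425 = 68.175
b = Sxy/Sxx = 68.175/46.2275 = 1.474772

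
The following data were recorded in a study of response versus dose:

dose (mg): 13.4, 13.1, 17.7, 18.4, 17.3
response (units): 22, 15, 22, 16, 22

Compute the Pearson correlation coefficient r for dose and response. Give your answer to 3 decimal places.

n = 5, Σx = 79.9, Σy = 97, Σxy = 1555.7, Σx² = 1302.31, Σy² = 1933
Sxx = Σx² − (Σx)²/n = 1302.31 − 1276.802 = 25.508
Sxy = Σxy − (Σx)(Σy)/n = 1555.7 − 1550.06 = 5.64
Syy = Σy² − (Σy)²/n = 1933 − 1881.8 = 51.2
r = Sxy/√(Sxx·Syy) = 5.64/√(1306.0096) = 5.64/36.138755 = 0.156065

0.156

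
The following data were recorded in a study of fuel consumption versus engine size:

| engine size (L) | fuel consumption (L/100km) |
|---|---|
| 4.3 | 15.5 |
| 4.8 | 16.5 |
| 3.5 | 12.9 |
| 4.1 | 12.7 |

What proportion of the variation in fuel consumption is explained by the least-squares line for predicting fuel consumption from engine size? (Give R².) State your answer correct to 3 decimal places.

0.719

n = 4, Σx = 16.7, Σy = 57.6, Σxy = 243.07, Σx² = 70.59, Σy² = 840.2
Sxx = Σx² − (Σx)²/n = 70.59 − 69.7225 = 0.8675
Sxy = Σxy − (Σx)(Σy)/n = 243.07 − 240.48 = 2.59
Syy = Σy² − (Σy)²/n = 840.2 − 829.44 = 10.76
R² = Sxy²/(Sxx·Syy) = (2.59)²/(0.8675·10.76) = 0.718651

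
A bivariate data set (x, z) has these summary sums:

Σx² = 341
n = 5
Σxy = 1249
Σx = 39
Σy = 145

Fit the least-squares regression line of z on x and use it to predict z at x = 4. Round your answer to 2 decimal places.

Sxx = Σx² − (Σx)²/n = 341 − 304.2 = 36.8
Sxy = Σxy − (Σx)(Σy)/n = 1249 − 1131 = 118
b = Sxy/Sxx = 118/36.8 = 3.206522
a = ȳ − b·x̄ = 29 − 3.206522·7.8 = 3.989130
ŷ(4) = a + b·4 = 3.989130 + 3.206522·4 = 16.815217

16.82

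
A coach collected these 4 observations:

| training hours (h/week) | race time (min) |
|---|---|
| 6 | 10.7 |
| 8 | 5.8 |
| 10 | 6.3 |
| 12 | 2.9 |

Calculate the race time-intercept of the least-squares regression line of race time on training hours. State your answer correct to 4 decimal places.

16.7300

n = 4, Σx = 36, Σy = 25.7, Σxy = 208.4, Σx² = 344
Sxx = Σx² − (Σx)²/n = 344 − 324 = 20
Sxy = Σxy − (Σx)(Σy)/n = 208.4 − 231.3 = -22.9
b = Sxy/Sxx = -22.9/20 = -1.145
a = ȳ − b·x̄ = 6.425 − (-1.145)·9 = 16.73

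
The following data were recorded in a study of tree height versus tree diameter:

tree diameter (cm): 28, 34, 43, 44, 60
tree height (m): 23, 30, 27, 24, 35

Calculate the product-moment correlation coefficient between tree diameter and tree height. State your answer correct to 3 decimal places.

0.723

n = 5, Σx = 209, Σy = 139, Σxy = 5981, Σx² = 9325, Σy² = 3959
Sxx = Σx² − (Σx)²/n = 9325 − 8736.2 = 588.8
Sxy = Σxy − (Σx)(Σy)/n = 5981 − 5810.2 = 170.8
Syy = Σy² − (Σy)²/n = 3959 − 3864.2 = 94.8
r = Sxy/√(Sxx·Syy) = 170.8/√(55818.24) = 170.8/236.258841 = 0.722936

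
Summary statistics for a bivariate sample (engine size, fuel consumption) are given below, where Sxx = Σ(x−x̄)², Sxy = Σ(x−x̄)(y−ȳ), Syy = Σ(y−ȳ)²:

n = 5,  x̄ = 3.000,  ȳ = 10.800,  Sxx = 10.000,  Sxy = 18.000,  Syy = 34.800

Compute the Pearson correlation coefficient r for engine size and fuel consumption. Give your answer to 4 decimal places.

r = Sxy/√(Sxx·Syy) = 18/√(348) = 18/18.654758 = 0.964901

0.9649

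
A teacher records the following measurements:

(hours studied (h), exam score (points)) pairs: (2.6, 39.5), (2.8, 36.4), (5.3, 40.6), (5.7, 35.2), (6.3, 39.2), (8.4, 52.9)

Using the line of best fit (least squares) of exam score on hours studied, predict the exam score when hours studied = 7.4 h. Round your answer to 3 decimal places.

45.031

n = 6, Σx = 31.1, Σy = 243.8, Σxy = 1311.76, Σx² = 185.43
Sxx = Σx² − (Σx)²/n = 185.43 − 161.201667 = 24.228333
Sxy = Σxy − (Σx)(Σy)/n = 1311.76 − 1263.696667 = 48.063333
b = Sxy/Sxx = 48.063333/24.228333 = 1.983766
a = ȳ − b·x̄ = 40.633333 − 1.983766·5.183333 = 30.350815
ŷ(7.4) = a + b·7.4 = 30.350815 + 1.983766·7.4 = 45.030680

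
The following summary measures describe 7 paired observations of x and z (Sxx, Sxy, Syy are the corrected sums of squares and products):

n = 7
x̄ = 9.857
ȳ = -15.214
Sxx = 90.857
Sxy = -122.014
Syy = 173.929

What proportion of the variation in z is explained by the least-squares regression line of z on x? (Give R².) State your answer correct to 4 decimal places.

0.9421

R² = Sxy²/(Sxx·Syy) = (-122.014)²/(90.857·173.929) = 0.942083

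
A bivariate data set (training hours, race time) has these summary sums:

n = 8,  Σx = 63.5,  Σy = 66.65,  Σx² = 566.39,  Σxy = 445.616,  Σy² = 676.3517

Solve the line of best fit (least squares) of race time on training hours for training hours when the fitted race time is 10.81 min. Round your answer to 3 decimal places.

Sxx = Σx² − (Σx)²/n = 566.39 − 504.03125 = 62.35875
Sxy = Σxy − (Σx)(Σy)/n = 445.616 − 529.034375 = -83.418375
b = Sxy/Sxx = -83.418375/62.35875 = -1.337717
a = ȳ − b·x̄ = 8.33125 − (-1.337717)·7.9375 = 18.949381
Set a + b·x = 10.81: x = (10.81 − 18.949381) / (-1.337717) = 6.084530

6.085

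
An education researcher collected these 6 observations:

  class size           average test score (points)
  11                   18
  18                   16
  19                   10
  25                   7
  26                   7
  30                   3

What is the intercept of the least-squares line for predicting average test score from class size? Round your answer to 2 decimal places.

n = 6, Σx = 129, Σy = 61, Σxy = 1123, Σx² = 3007
Sxx = Σx² − (Σx)²/n = 3007 − 2773.5 = 233.5
Sxy = Σxy − (Σx)(Σy)/n = 1123 − 1311.5 = -188.5
b = Sxy/Sxx = -188.5/233.5 = -0.807281
a = ȳ − b·x̄ = 10.166667 − (-0.807281)·21.5 = 27.523198

27.52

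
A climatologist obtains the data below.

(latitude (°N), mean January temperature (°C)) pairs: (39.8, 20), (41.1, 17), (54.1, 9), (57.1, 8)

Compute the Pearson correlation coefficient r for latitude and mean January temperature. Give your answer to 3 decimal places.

-0.987

n = 4, Σx = 192.1, Σy = 54, Σxy = 2438.4, Σx² = 9460.47, Σy² = 834
Sxx = Σx² − (Σx)²/n = 9460.47 − 9225.6025 = 234.8675
Sxy = Σxy − (Σx)(Σy)/n = 2438.4 − 2593.35 = -154.95
Syy = Σy² − (Σy)²/n = 834 − 729 = 105
r = Sxy/√(Sxx·Syy) = -154.95/√(24661.0875) = -154.95/157.038491 = -0.986701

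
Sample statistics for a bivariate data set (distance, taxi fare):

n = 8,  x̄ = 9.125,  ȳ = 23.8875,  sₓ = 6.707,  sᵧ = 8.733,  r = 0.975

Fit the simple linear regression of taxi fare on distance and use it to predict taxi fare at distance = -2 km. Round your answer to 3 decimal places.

b = r · sᵧ/sₓ = 0.975 · 8.733/6.707 = 1.269521
a = ȳ − b·x̄ = 23.8875 − 1.269521·9.125 = 12.303124
ŷ(-2) = a + b·-2 = 12.303124 + 1.269521·(-2) = 9.764083

9.764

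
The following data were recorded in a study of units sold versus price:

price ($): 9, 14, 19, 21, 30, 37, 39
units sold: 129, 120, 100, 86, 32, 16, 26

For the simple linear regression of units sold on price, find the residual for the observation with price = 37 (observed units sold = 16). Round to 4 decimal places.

n = 7, Σx = 169, Σy = 509, Σxy = 9113, Σx² = 4869
Sxx = Σx² − (Σx)²/n = 4869 − 4080.142857 = 788.857143
Sxy = Σxy − (Σx)(Σy)/n = 9113 − 12288.714286 = -3175.714286
b = Sxy/Sxx = -3175.714286/788.857143 = -4.025715
a = ȳ − b·x̄ = 72.714286 − (-4.025715)·24.142857 = 169.906556
ŷ(37) = 169.906556 + (-4.025715)·37 = 20.955089
residual = y − ŷ = 16 − 20.955089 = -4.955089

-4.9551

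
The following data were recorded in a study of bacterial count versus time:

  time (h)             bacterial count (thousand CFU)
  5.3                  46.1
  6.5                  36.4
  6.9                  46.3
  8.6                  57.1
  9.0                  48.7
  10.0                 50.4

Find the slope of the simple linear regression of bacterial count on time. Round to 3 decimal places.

2.208

n = 6, Σx = 46.3, Σy = 285, Σxy = 2233.76, Σx² = 372.91
Sxx = Σx² − (Σx)²/n = 372.91 − 357.281667 = 15.628333
Sxy = Σxy − (Σx)(Σy)/n = 2233.76 − 2199.25 = 34.51
b = Sxy/Sxx = 34.51/15.628333 = 2.208169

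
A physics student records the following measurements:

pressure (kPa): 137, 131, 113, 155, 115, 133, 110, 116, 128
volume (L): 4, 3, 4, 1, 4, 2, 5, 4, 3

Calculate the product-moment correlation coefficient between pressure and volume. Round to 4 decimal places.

-0.8535

n = 9, Σx = 1138, Σy = 30, Σxy = 3672, Σx² = 145578, Σy² = 112
Sxx = Σx² − (Σx)²/n = 145578 − 143893.777778 = 1684.222222
Sxy = Σxy − (Σx)(Σy)/n = 3672 − 3793.333333 = -121.333333
Syy = Σy² − (Σy)²/n = 112 − 100 = 12
r = Sxy/√(Sxx·Syy) = -121.333333/√(20210.666667) = -121.333333/142.164224 = -0.853473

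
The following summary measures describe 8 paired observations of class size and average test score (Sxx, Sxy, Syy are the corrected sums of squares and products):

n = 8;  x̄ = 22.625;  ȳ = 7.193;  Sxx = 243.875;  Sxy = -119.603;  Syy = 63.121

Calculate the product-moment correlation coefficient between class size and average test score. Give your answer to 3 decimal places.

r = Sxy/√(Sxx·Syy) = -119.603/√(15393.633875) = -119.603/124.071084 = -0.963988

-0.964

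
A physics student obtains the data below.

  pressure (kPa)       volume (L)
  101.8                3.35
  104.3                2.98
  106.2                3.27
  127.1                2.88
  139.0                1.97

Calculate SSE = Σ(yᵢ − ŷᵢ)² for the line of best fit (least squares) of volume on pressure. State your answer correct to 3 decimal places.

0.233

n = 5, Σx = 578.4, Σy = 14.45, Σxy = 1638.996, Σx² = 67995.58, Σy² = 42.9711
Sxx = Σx² − (Σx)²/n = 67995.58 − 66909.312 = 1086.268
Sxy = Σxy − (Σx)(Σy)/n = 1638.996 − 1671.576 = -32.58
Syy = Σy² − (Σy)²/n = 42.9711 − 41.7605 = 1.2106
b = Sxy/Sxx = -32.58/1086.268 = -0.029993
SSE = Syy − b·Sxy = 1.2106 − (-0.029993)·(-32.58) = 0.233441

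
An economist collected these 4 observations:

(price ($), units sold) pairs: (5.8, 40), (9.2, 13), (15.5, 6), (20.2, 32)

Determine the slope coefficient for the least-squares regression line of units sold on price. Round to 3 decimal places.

n = 4, Σx = 50.7, Σy = 91, Σxy = 1091, Σx² = 766.57
Sxx = Σx² − (Σx)²/n = 766.57 − 642.6225 = 123.9475
Sxy = Σxy − (Σx)(Σy)/n = 1091 − 1153.425 = -62.425
b = Sxy/Sxx = -62.425/123.9475 = -0.503641

-0.504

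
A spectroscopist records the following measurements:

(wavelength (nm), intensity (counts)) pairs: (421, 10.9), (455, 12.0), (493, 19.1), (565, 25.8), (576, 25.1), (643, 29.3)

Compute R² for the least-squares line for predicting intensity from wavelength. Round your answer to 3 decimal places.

n = 6, Σx = 3153, Σy = 122.2, Σxy = 67339.7, Σx² = 1691765, Σy² = 2781.76
Sxx = Σx² − (Σx)²/n = 1691765 − 1656901.5 = 34863.5
Sxy = Σxy − (Σx)(Σy)/n = 67339.7 − 64216.1 = 3123.6
Syy = Σy² − (Σy)²/n = 2781.76 − 2488.806667 = 292.953333
R² = Sxy²/(Sxx·Syy) = (3123.6)²/(34863.5·292.953333) = 0.955304

0.955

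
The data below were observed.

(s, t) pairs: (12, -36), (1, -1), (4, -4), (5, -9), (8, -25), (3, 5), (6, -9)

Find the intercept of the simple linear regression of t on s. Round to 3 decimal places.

9.710

n = 7, Σx = 39, Σy = -79, Σxy = -733, Σx² = 295
Sxx = Σx² − (Σx)²/n = 295 − 217.285714 = 77.714286
Sxy = Σxy − (Σx)(Σy)/n = -733 − (-440.142857) = -292.857143
b = Sxy/Sxx = -292.857143/77.714286 = -3.768382
a = ȳ − b·x̄ = -11.285714 − (-3.768382)·5.571429 = 9.709559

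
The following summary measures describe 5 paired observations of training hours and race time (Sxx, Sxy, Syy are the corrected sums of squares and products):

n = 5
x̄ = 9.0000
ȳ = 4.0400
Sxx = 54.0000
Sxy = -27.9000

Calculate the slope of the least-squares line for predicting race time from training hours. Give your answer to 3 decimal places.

-0.517

b = Sxy/Sxx = -27.9/54 = -0.516667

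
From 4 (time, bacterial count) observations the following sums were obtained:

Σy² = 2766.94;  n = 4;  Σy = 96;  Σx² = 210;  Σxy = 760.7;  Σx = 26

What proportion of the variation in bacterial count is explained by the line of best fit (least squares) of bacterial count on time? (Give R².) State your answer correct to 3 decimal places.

Sxx = Σx² − (Σx)²/n = 210 − 169 = 41
Sxy = Σxy − (Σx)(Σy)/n = 760.7 − 624 = 136.7
Syy = Σy² − (Σy)²/n = 2766.94 − 2304 = 462.94
R² = Sxy²/(Sxx·Syy) = (136.7)²/(41·462.94) = 0.984529

0.985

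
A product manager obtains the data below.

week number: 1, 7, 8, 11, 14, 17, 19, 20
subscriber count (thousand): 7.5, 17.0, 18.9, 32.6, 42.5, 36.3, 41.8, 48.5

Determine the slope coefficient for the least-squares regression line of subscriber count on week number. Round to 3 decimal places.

2.102

n = 8, Σx = 97, Σy = 245.1, Σxy = 3612.6, Σx² = 1481
Sxx = Σx² − (Σx)²/n = 1481 − 1176.125 = 304.875
Sxy = Σxy − (Σx)(Σy)/n = 3612.6 − 2971.8375 = 640.7625
b = Sxy/Sxx = 640.7625/304.875 = 2.101722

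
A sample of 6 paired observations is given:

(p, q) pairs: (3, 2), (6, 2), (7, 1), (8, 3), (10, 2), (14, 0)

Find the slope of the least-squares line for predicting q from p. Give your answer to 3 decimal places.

n = 6, Σx = 48, Σy = 10, Σxy = 69, Σx² = 454
Sxx = Σx² − (Σx)²/n = 454 − 384 = 70
Sxy = Σxy − (Σx)(Σy)/n = 69 − 80 = -11
b = Sxy/Sxx = -11/70 = -0.157143

-0.157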